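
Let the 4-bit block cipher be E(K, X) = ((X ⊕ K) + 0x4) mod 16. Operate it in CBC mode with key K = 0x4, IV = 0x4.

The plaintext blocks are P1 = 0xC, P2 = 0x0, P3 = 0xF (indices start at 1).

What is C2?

C2 = 0x8

CBC encryption: C_i = E(K, P_i ⊕ C_{i−1}), with C_{0} = IV.
C1: P1 ⊕ 0x4 = 0x8; E(K, 0x8) = 0x0.
C2: P2 ⊕ 0x0 = 0x0; E(K, 0x0) = 0x8.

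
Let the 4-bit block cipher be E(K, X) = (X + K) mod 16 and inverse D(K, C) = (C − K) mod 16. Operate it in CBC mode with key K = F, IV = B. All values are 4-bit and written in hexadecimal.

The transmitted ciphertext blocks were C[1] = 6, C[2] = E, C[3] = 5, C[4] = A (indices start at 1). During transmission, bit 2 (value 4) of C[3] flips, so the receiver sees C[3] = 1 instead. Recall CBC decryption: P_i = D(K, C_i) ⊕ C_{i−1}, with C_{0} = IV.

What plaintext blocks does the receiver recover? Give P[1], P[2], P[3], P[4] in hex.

P[1] = C, P[2] = 9, P[3] = C, P[4] = A

Only C[3] changed, to 1. In CBC, a change in C_i garbles P_i and flips the same bit in P_{i+1}. Decrypting the received ciphertext:
P[1]: D(K, 6) = 7; 7 ⊕ B = C.
P[2]: D(K, E) = F; F ⊕ 6 = 9.
P[3]: D(K, 1) = 2; 2 ⊕ E = C.
P[4]: D(K, A) = B; B ⊕ 1 = A.
Blocks that differ from the original plaintext: P[3], P[4].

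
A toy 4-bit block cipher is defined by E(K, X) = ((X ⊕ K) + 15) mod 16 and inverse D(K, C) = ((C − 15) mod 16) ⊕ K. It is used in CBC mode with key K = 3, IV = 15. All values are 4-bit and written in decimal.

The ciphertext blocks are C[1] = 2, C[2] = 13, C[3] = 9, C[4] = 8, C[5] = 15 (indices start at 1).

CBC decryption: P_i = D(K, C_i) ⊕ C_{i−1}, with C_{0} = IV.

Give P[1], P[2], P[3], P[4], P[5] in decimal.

P[1] = 15, P[2] = 15, P[3] = 4, P[4] = 3, P[5] = 11

P[1]: D(K, 2) = 0; 0 ⊕ 15 = 15.
P[2]: D(K, 13) = 13; 13 ⊕ 2 = 15.
P[3]: D(K, 9) = 9; 9 ⊕ 13 = 4.
P[4]: D(K, 8) = 10; 10 ⊕ 9 = 3.
P[5]: D(K, 15) = 3; 3 ⊕ 8 = 11.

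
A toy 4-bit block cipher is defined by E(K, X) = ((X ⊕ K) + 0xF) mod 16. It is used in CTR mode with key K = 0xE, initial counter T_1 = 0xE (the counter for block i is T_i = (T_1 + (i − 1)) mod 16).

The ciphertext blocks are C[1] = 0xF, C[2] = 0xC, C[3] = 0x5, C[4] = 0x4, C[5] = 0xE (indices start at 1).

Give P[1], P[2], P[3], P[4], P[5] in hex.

CTR decryption: S_i = E(K, T_i) where T_i is the counter for block i; P_i = C_i ⊕ S_i.
P[1]: T = 0xE, S = E(K, T) = 0xF; 0xF ⊕ 0xF = 0x0.
P[2]: T = 0xF, S = E(K, T) = 0x0; 0xC ⊕ 0x0 = 0xC.
P[3]: T = 0x0, S = E(K, T) = 0xD; 0x5 ⊕ 0xD = 0x8.
P[4]: T = 0x1, S = E(K, T) = 0xE; 0x4 ⊕ 0xE = 0xA.
P[5]: T = 0x2, S = E(K, T) = 0xB; 0xE ⊕ 0xB = 0x5.

P[1] = 0x0, P[2] = 0xC, P[3] = 0x8, P[4] = 0xA, P[5] = 0x5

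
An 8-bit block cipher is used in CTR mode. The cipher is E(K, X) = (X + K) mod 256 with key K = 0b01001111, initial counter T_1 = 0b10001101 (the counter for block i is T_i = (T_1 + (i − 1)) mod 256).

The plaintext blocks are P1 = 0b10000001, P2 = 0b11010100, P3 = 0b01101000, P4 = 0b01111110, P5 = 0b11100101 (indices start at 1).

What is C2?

C2 = 0b00001001

CTR encryption: S_i = E(K, T_i) where T_i is the counter for block i; C_i = P_i ⊕ S_i.
C1: T = 0b10001101, S = E(K, T) = 0b11011100; 0b10000001 ⊕ 0b11011100 = 0b01011101.
C2: T = 0b10001110, S = E(K, T) = 0b11011101; 0b11010100 ⊕ 0b11011101 = 0b00001001.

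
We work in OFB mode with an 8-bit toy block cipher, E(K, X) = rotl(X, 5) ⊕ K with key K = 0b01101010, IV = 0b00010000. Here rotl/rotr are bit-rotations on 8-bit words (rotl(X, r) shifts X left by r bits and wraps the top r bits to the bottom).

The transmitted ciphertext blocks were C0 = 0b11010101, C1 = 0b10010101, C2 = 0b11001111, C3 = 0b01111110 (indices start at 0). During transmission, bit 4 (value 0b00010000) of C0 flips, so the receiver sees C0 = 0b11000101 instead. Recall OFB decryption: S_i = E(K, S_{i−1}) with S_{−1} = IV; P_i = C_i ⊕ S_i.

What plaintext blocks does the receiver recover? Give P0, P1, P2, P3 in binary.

P0 = 0b10101101, P1 = 0b11110010, P2 = 0b01001001, P3 = 0b11000100

Only C0 changed, to 0b11000101. In OFB, a change in C_i flips the same bit in P_i only; the keystream is unaffected. Decrypting the received ciphertext:
P0: S = E(K, 0b00010000) = 0b01101000; 0b11000101 ⊕ 0b01101000 = 0b10101101.
P1: S = E(K, 0b01101000) = 0b01100111; 0b10010101 ⊕ 0b01100111 = 0b11110010.
P2: S = E(K, 0b01100111) = 0b10000110; 0b11001111 ⊕ 0b10000110 = 0b01001001.
P3: S = E(K, 0b10000110) = 0b10111010; 0b01111110 ⊕ 0b10111010 = 0b11000100.
Blocks that differ from the original plaintext: P0.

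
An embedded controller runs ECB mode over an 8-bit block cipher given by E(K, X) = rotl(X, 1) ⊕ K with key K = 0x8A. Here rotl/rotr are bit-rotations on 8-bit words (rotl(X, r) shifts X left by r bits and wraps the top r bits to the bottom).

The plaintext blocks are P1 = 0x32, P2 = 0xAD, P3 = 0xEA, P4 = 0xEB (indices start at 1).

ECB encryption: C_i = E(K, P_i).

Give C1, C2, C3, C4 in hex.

C1: E(K, 0x32) = 0xEE.
C2: E(K, 0xAD) = 0xD1.
C3: E(K, 0xEA) = 0x5F.
C4: E(K, 0xEB) = 0x5D.

C1 = 0xEE, C2 = 0xD1, C3 = 0x5F, C4 = 0x5D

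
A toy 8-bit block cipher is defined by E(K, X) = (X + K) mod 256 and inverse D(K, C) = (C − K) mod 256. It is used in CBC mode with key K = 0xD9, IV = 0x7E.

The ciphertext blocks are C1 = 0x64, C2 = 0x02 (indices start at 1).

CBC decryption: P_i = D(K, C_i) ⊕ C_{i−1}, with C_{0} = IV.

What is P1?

P1 = 0xF5

P1: D(K, 0x64) = 0x8B; 0x8B ⊕ 0x7E = 0xF5.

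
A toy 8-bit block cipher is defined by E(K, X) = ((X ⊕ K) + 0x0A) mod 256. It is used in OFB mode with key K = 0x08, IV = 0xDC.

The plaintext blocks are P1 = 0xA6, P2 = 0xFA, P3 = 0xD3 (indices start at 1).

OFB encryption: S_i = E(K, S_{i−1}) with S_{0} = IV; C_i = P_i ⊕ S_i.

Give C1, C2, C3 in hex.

C1: S = E(K, 0xDC) = 0xDE; 0xA6 ⊕ 0xDE = 0x78.
C2: S = E(K, 0xDE) = 0xE0; 0xFA ⊕ 0xE0 = 0x1A.
C3: S = E(K, 0xE0) = 0xF2; 0xD3 ⊕ 0xF2 = 0x21.

C1 = 0x78, C2 = 0x1A, C3 = 0x21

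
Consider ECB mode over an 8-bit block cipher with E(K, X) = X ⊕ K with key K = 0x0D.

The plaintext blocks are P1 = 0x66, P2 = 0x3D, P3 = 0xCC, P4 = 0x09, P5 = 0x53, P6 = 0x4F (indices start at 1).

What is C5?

C5 = 0x5E

ECB encryption: C_i = E(K, P_i).
C5: E(K, 0x53) = 0x5E.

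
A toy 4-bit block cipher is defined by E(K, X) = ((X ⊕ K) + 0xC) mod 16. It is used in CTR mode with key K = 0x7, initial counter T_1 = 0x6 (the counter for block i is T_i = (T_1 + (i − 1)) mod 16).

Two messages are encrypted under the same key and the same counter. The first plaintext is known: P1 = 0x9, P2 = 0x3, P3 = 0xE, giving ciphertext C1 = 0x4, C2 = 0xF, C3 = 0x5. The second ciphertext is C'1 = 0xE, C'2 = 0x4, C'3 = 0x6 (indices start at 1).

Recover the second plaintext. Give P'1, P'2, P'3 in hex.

In CTR with a reused counter, both messages share the same keystream S_i, so C_i ⊕ C'_i = P_i ⊕ P'_i and thus P'_i = P_i ⊕ C_i ⊕ C'_i.
P'1: 0x9 ⊕ 0x4 ⊕ 0xE = 0x3.
P'2: 0x3 ⊕ 0xF ⊕ 0x4 = 0x8.
P'3: 0xE ⊕ 0x5 ⊕ 0x6 = 0xD.

P'1 = 0x3, P'2 = 0x8, P'3 = 0xD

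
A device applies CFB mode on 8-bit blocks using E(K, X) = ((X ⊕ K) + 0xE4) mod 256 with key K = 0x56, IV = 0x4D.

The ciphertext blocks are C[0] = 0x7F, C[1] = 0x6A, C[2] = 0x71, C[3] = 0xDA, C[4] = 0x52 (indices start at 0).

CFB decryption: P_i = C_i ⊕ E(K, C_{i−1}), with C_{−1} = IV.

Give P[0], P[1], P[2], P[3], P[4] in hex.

P[0] = 0x80, P[1] = 0x67, P[2] = 0x51, P[3] = 0xD1, P[4] = 0x22

P[0]: E(K, 0x4D) = 0xFF; 0x7F ⊕ 0xFF = 0x80.
P[1]: E(K, 0x7F) = 0x0D; 0x6A ⊕ 0x0D = 0x67.
P[2]: E(K, 0x6A) = 0x20; 0x71 ⊕ 0x20 = 0x51.
P[3]: E(K, 0x71) = 0x0B; 0xDA ⊕ 0x0B = 0xD1.
P[4]: E(K, 0xDA) = 0x70; 0x52 ⊕ 0x70 = 0x22.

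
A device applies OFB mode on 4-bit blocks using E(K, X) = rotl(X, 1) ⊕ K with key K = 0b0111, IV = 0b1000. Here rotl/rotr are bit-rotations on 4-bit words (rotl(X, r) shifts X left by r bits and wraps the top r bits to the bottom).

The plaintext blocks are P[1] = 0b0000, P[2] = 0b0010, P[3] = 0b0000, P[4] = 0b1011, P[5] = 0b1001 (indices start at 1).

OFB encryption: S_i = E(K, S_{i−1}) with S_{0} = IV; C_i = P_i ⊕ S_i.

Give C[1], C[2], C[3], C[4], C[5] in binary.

C[1]: S = E(K, 0b1000) = 0b0110; 0b0000 ⊕ 0b0110 = 0b0110.
C[2]: S = E(K, 0b0110) = 0b1011; 0b0010 ⊕ 0b1011 = 0b1001.
C[3]: S = E(K, 0b1011) = 0b0000; 0b0000 ⊕ 0b0000 = 0b0000.
C[4]: S = E(K, 0b0000) = 0b0111; 0b1011 ⊕ 0b0111 = 0b1100.
C[5]: S = E(K, 0b0111) = 0b1001; 0b1001 ⊕ 0b1001 = 0b0000.

C[1] = 0b0110, C[2] = 0b1001, C[3] = 0b0000, C[4] = 0b1100, C[5] = 0b0000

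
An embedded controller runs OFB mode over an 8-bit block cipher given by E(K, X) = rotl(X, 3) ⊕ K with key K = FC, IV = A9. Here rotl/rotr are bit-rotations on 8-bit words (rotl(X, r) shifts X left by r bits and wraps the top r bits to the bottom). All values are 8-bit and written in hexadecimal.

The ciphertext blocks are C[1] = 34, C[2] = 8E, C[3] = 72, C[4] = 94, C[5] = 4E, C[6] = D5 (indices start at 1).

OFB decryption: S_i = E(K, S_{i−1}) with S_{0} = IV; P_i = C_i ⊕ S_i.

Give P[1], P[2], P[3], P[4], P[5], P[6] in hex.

P[1]: S = E(K, A9) = B1; 34 ⊕ B1 = 85.
P[2]: S = E(K, B1) = 71; 8E ⊕ 71 = FF.
P[3]: S = E(K, 71) = 77; 72 ⊕ 77 = 05.
P[4]: S = E(K, 77) = 47; 94 ⊕ 47 = D3.
P[5]: S = E(K, 47) = C6; 4E ⊕ C6 = 88.
P[6]: S = E(K, C6) = CA; D5 ⊕ CA = 1F.

P[1] = 85, P[2] = FF, P[3] = 05, P[4] = D3, P[5] = 88, P[6] = 1F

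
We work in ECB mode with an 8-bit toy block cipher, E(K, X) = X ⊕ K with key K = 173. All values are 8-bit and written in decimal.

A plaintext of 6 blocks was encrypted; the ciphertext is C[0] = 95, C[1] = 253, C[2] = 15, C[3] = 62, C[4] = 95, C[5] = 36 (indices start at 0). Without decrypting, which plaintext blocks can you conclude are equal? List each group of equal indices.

ECB encrypts each block independently with the same key, so equal ciphertext blocks imply equal plaintext blocks.
C[0] = C[4] = 95, so P[0] = P[4].

P[0] = P[4]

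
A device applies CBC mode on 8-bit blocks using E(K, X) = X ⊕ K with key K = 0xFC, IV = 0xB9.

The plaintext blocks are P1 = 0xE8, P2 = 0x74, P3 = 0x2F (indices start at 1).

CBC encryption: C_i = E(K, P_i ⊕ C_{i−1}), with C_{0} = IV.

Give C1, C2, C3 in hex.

C1 = 0xAD, C2 = 0x25, C3 = 0xF6

C1: P1 ⊕ 0xB9 = 0x51; E(K, 0x51) = 0xAD.
C2: P2 ⊕ 0xAD = 0xD9; E(K, 0xD9) = 0x25.
C3: P3 ⊕ 0x25 = 0x0A; E(K, 0x0A) = 0xF6.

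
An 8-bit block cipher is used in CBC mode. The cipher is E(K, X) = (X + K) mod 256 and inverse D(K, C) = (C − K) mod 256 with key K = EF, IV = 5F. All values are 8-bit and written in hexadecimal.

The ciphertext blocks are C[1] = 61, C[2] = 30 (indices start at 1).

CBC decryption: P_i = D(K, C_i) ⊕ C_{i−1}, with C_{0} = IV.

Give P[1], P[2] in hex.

P[1]: D(K, 61) = 72; 72 ⊕ 5F = 2D.
P[2]: D(K, 30) = 41; 41 ⊕ 61 = 20.

P[1] = 2D, P[2] = 20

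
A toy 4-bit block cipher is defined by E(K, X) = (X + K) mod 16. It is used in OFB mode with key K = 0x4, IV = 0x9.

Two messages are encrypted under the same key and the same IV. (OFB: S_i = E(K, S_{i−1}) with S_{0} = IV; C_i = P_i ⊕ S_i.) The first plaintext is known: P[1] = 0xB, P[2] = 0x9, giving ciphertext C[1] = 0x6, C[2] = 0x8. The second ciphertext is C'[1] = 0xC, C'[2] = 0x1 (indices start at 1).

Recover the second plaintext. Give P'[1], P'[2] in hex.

P'[1] = 0x1, P'[2] = 0x0

In OFB with a reused IV, both messages share the same keystream S_i, so C_i ⊕ C'_i = P_i ⊕ P'_i and thus P'_i = P_i ⊕ C_i ⊕ C'_i.
P'[1]: 0xB ⊕ 0x6 ⊕ 0xC = 0x1.
P'[2]: 0x9 ⊕ 0x8 ⊕ 0x1 = 0x0.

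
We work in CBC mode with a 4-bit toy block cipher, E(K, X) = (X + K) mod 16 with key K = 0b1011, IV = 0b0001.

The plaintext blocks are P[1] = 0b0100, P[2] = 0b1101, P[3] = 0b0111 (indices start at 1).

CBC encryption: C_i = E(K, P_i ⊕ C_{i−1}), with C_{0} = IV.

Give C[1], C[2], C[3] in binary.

C[1]: P[1] ⊕ 0b0001 = 0b0101; E(K, 0b0101) = 0b0000.
C[2]: P[2] ⊕ 0b0000 = 0b1101; E(K, 0b1101) = 0b1000.
C[3]: P[3] ⊕ 0b1000 = 0b1111; E(K, 0b1111) = 0b1010.

C[1] = 0b0000, C[2] = 0b1000, C[3] = 0b1010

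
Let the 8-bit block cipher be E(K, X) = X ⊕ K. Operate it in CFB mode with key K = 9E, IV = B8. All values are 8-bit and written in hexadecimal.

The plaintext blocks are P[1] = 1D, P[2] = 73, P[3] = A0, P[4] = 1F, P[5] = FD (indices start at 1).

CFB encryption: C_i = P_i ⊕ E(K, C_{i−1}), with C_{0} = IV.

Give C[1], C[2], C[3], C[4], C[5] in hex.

C[1] = 3B, C[2] = D6, C[3] = E8, C[4] = 69, C[5] = 0A

C[1]: E(K, B8) = 26; 1D ⊕ 26 = 3B.
C[2]: E(K, 3B) = A5; 73 ⊕ A5 = D6.
C[3]: E(K, D6) = 48; A0 ⊕ 48 = E8.
C[4]: E(K, E8) = 76; 1F ⊕ 76 = 69.
C[5]: E(K, 69) = F7; FD ⊕ F7 = 0A.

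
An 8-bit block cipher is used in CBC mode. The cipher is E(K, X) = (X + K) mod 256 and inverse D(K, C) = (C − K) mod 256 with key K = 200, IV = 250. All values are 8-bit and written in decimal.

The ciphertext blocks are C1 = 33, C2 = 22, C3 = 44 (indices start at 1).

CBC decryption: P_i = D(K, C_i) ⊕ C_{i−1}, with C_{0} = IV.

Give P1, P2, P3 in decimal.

P1 = 163, P2 = 111, P3 = 114

P1: D(K, 33) = 89; 89 ⊕ 250 = 163.
P2: D(K, 22) = 78; 78 ⊕ 33 = 111.
P3: D(K, 44) = 100; 100 ⊕ 22 = 114.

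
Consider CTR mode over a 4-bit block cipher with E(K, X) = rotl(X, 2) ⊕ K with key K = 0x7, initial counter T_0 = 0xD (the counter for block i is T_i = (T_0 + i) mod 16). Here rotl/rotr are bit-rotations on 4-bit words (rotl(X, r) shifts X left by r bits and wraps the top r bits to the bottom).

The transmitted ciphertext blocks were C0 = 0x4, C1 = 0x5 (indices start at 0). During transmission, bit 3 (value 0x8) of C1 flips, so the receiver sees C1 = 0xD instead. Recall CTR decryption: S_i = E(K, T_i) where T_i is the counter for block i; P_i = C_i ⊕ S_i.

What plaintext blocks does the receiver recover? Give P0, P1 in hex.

P0 = 0x4, P1 = 0x1

Only C1 changed, to 0xD. In CTR, a change in C_i flips the same bit in P_i only; the keystream is unaffected. Decrypting the received ciphertext:
P0: T = 0xD, S = E(K, T) = 0x0; 0x4 ⊕ 0x0 = 0x4.
P1: T = 0xE, S = E(K, T) = 0xC; 0xD ⊕ 0xC = 0x1.
Blocks that differ from the original plaintext: P1.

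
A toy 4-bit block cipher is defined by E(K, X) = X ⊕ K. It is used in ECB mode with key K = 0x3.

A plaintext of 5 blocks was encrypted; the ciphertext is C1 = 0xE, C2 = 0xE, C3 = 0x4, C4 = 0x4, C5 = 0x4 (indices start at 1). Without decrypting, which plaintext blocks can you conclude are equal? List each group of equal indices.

P1 = P2; P3 = P4 = P5

ECB encrypts each block independently with the same key, so equal ciphertext blocks imply equal plaintext blocks.
C1 = C2 = 0xE, so P1 = P2.
C3 = C4 = C5 = 0x4, so P3 = P4 = P5.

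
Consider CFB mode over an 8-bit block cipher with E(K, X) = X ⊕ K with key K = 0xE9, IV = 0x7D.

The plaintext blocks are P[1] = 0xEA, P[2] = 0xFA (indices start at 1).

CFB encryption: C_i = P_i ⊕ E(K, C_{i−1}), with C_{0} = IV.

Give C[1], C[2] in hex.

C[1] = 0x7E, C[2] = 0x6D

C[1]: E(K, 0x7D) = 0x94; 0xEA ⊕ 0x94 = 0x7E.
C[2]: E(K, 0x7E) = 0x97; 0xFA ⊕ 0x97 = 0x6D.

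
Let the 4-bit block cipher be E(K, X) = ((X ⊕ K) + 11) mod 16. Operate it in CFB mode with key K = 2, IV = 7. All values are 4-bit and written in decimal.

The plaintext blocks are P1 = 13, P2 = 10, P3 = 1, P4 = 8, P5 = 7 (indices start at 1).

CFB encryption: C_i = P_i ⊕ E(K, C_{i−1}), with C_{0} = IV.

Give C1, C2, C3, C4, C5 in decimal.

C1 = 13, C2 = 0, C3 = 12, C4 = 1, C5 = 9

C1: E(K, 7) = 0; 13 ⊕ 0 = 13.
C2: E(K, 13) = 10; 10 ⊕ 10 = 0.
C3: E(K, 0) = 13; 1 ⊕ 13 = 12.
C4: E(K, 12) = 9; 8 ⊕ 9 = 1.
C5: E(K, 1) = 14; 7 ⊕ 14 = 9.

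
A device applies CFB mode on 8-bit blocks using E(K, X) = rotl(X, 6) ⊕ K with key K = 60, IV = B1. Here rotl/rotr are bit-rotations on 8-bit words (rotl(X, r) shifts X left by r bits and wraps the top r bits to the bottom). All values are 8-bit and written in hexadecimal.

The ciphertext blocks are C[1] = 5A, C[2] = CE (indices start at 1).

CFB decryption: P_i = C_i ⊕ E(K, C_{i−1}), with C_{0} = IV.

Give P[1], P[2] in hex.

P[1]: E(K, B1) = 0C; 5A ⊕ 0C = 56.
P[2]: E(K, 5A) = F6; CE ⊕ F6 = 38.

P[1] = 56, P[2] = 38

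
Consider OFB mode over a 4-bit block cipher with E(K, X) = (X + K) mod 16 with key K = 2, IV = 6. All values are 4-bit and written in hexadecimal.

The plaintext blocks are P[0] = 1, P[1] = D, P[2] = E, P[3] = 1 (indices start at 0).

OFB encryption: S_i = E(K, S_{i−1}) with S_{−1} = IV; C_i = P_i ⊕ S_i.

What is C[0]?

C[0]: S = E(K, 6) = 8; 1 ⊕ 8 = 9.

C[0] = 9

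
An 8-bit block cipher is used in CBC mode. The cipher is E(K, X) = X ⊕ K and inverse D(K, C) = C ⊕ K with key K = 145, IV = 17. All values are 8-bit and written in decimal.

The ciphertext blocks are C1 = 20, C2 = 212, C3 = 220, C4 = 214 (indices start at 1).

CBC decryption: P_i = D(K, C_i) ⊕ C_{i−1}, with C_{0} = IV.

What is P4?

P4: D(K, 214) = 71; 71 ⊕ 220 = 155.

P4 = 155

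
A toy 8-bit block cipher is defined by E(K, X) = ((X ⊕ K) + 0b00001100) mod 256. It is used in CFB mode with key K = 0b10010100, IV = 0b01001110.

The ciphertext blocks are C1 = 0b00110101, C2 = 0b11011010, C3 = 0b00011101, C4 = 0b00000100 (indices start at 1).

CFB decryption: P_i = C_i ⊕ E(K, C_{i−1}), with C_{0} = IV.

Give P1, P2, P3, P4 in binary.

P1 = 0b11010011, P2 = 0b01110111, P3 = 0b01000111, P4 = 0b10010001

P1: E(K, 0b01001110) = 0b11100110; 0b00110101 ⊕ 0b11100110 = 0b11010011.
P2: E(K, 0b00110101) = 0b10101101; 0b11011010 ⊕ 0b10101101 = 0b01110111.
P3: E(K, 0b11011010) = 0b01011010; 0b00011101 ⊕ 0b01011010 = 0b01000111.
P4: E(K, 0b00011101) = 0b10010101; 0b00000100 ⊕ 0b10010101 = 0b10010001.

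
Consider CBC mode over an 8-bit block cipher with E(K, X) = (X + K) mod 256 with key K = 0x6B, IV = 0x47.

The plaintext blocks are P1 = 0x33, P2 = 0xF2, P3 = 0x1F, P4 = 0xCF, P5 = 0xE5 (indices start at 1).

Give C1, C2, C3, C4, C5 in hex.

CBC encryption: C_i = E(K, P_i ⊕ C_{i−1}), with C_{0} = IV.
C1: P1 ⊕ 0x47 = 0x74; E(K, 0x74) = 0xDF.
C2: P2 ⊕ 0xDF = 0x2D; E(K, 0x2D) = 0x98.
C3: P3 ⊕ 0x98 = 0x87; E(K, 0x87) = 0xF2.
C4: P4 ⊕ 0xF2 = 0x3D; E(K, 0x3D) = 0xA8.
C5: P5 ⊕ 0xA8 = 0x4D; E(K, 0x4D) = 0xB8.

C1 = 0xDF, C2 = 0x98, C3 = 0xF2, C4 = 0xA8, C5 = 0xB8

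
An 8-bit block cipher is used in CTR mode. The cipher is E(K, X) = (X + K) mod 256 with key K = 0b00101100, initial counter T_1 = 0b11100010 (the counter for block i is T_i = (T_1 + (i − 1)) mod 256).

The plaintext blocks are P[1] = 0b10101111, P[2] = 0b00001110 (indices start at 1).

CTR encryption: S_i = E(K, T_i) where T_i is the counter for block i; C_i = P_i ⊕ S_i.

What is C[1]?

C[1]: T = 0b11100010, S = E(K, T) = 0b00001110; 0b10101111 ⊕ 0b00001110 = 0b10100001.

C[1] = 0b10100001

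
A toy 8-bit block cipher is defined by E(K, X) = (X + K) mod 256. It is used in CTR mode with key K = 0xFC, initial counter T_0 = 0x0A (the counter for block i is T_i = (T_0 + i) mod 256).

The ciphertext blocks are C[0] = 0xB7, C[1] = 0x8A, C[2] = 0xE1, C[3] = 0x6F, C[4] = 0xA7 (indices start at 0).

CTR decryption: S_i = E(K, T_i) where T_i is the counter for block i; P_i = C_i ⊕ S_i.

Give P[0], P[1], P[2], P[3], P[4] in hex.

P[0]: T = 0x0A, S = E(K, T) = 0x06; 0xB7 ⊕ 0x06 = 0xB1.
P[1]: T = 0x0B, S = E(K, T) = 0x07; 0x8A ⊕ 0x07 = 0x8D.
P[2]: T = 0x0C, S = E(K, T) = 0x08; 0xE1 ⊕ 0x08 = 0xE9.
P[3]: T = 0x0D, S = E(K, T) = 0x09; 0x6F ⊕ 0x09 = 0x66.
P[4]: T = 0x0E, S = E(K, T) = 0x0A; 0xA7 ⊕ 0x0A = 0xAD.

P[0] = 0xB1, P[1] = 0x8D, P[2] = 0xE9, P[3] = 0x66, P[4] = 0xAD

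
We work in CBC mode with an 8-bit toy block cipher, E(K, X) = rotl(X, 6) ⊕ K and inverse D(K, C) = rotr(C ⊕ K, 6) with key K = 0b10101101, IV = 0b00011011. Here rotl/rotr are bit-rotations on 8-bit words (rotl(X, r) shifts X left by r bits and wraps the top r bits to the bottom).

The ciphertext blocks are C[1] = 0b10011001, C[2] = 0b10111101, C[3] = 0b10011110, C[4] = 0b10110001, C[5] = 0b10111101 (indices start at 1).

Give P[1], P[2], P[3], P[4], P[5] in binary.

P[1] = 0b11001011, P[2] = 0b11011001, P[3] = 0b01110001, P[4] = 0b11101110, P[5] = 0b11110001

CBC decryption: P_i = D(K, C_i) ⊕ C_{i−1}, with C_{0} = IV.
P[1]: D(K, 0b10011001) = 0b11010000; 0b11010000 ⊕ 0b00011011 = 0b11001011.
P[2]: D(K, 0b10111101) = 0b01000000; 0b01000000 ⊕ 0b10011001 = 0b11011001.
P[3]: D(K, 0b10011110) = 0b11001100; 0b11001100 ⊕ 0b10111101 = 0b01110001.
P[4]: D(K, 0b10110001) = 0b01110000; 0b01110000 ⊕ 0b10011110 = 0b11101110.
P[5]: D(K, 0b10111101) = 0b01000000; 0b01000000 ⊕ 0b10110001 = 0b11110001.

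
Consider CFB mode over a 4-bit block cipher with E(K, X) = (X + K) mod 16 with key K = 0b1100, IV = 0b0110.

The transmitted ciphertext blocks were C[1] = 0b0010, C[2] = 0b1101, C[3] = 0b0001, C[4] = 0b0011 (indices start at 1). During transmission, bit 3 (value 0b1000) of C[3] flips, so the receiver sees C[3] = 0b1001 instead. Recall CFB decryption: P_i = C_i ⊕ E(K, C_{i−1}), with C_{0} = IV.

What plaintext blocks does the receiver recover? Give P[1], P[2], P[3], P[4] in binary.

P[1] = 0b0000, P[2] = 0b0011, P[3] = 0b0000, P[4] = 0b0110

Only C[3] changed, to 0b1001. In CFB, a change in C_i flips the same bit in P_i and garbles P_{i+1}. Decrypting the received ciphertext:
P[1]: E(K, 0b0110) = 0b0010; 0b0010 ⊕ 0b0010 = 0b0000.
P[2]: E(K, 0b0010) = 0b1110; 0b1101 ⊕ 0b1110 = 0b0011.
P[3]: E(K, 0b1101) = 0b1001; 0b1001 ⊕ 0b1001 = 0b0000.
P[4]: E(K, 0b1001) = 0b0101; 0b0011 ⊕ 0b0101 = 0b0110.
Blocks that differ from the original plaintext: P[3], P[4].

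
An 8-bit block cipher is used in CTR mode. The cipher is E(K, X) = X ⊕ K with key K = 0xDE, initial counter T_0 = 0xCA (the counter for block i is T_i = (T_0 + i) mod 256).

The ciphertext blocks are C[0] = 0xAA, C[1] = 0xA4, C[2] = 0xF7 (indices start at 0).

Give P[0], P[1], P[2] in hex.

P[0] = 0xBE, P[1] = 0xB1, P[2] = 0xE5

CTR decryption: S_i = E(K, T_i) where T_i is the counter for block i; P_i = C_i ⊕ S_i.
P[0]: T = 0xCA, S = E(K, T) = 0x14; 0xAA ⊕ 0x14 = 0xBE.
P[1]: T = 0xCB, S = E(K, T) = 0x15; 0xA4 ⊕ 0x15 = 0xB1.
P[2]: T = 0xCC, S = E(K, T) = 0x12; 0xF7 ⊕ 0x12 = 0xE5.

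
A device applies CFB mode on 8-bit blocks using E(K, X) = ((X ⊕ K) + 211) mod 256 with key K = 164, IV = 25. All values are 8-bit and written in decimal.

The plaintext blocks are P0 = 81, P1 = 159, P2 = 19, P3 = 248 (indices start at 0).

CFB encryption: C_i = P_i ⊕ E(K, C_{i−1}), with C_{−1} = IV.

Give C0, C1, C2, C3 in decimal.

C0: E(K, 25) = 144; 81 ⊕ 144 = 193.
C1: E(K, 193) = 56; 159 ⊕ 56 = 167.
C2: E(K, 167) = 214; 19 ⊕ 214 = 197.
C3: E(K, 197) = 52; 248 ⊕ 52 = 204.

C0 = 193, C1 = 167, C2 = 197, C3 = 204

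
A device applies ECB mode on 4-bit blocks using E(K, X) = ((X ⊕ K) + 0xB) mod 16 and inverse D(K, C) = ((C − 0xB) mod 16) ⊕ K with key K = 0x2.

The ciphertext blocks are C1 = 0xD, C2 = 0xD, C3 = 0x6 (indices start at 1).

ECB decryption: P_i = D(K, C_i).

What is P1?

P1 = 0x0

P1: D(K, 0xD) = 0x0.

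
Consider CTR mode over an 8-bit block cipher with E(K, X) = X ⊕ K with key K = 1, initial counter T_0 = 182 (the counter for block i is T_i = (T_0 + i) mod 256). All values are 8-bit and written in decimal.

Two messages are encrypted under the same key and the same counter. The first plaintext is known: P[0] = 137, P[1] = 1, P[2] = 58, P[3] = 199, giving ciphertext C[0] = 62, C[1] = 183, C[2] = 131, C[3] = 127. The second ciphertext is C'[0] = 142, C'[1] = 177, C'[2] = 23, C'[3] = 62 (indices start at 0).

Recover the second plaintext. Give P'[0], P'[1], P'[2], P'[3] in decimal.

P'[0] = 57, P'[1] = 7, P'[2] = 174, P'[3] = 134

In CTR with a reused counter, both messages share the same keystream S_i, so C_i ⊕ C'_i = P_i ⊕ P'_i and thus P'_i = P_i ⊕ C_i ⊕ C'_i.
P'[0]: 137 ⊕ 62 ⊕ 142 = 57.
P'[1]: 1 ⊕ 183 ⊕ 177 = 7.
P'[2]: 58 ⊕ 131 ⊕ 23 = 174.
P'[3]: 199 ⊕ 127 ⊕ 62 = 134.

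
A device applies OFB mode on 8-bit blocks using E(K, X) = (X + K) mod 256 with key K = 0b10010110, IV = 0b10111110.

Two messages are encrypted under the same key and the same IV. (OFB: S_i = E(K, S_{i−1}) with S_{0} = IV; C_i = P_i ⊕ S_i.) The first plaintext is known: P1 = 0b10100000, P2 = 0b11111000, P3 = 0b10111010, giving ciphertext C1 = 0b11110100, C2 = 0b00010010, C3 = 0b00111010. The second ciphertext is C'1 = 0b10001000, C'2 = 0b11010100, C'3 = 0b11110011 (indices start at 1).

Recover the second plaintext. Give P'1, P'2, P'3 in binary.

P'1 = 0b11011100, P'2 = 0b00111110, P'3 = 0b01110011

In OFB with a reused IV, both messages share the same keystream S_i, so C_i ⊕ C'_i = P_i ⊕ P'_i and thus P'_i = P_i ⊕ C_i ⊕ C'_i.
P'1: 0b10100000 ⊕ 0b11110100 ⊕ 0b10001000 = 0b11011100.
P'2: 0b11111000 ⊕ 0b00010010 ⊕ 0b11010100 = 0b00111110.
P'3: 0b10111010 ⊕ 0b00111010 ⊕ 0b11110011 = 0b01110011.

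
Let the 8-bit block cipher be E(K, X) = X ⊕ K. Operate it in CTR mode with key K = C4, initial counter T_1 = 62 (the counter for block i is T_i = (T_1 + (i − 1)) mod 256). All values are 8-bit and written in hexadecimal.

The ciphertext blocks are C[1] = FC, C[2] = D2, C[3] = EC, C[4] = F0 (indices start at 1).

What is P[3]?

CTR decryption: S_i = E(K, T_i) where T_i is the counter for block i; P_i = C_i ⊕ S_i.
P[3]: T = 64, S = E(K, T) = A0; EC ⊕ A0 = 4C.

P[3] = 4C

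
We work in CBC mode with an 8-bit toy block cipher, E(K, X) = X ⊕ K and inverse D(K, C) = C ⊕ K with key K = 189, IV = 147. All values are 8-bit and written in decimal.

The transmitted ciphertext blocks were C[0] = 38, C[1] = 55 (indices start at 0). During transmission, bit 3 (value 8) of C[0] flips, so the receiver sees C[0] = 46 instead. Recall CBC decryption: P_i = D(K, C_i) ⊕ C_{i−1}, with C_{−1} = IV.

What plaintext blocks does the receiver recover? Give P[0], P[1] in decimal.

P[0] = 0, P[1] = 164

Only C[0] changed, to 46. In CBC, a change in C_i garbles P_i and flips the same bit in P_{i+1}. Decrypting the received ciphertext:
P[0]: D(K, 46) = 147; 147 ⊕ 147 = 0.
P[1]: D(K, 55) = 138; 138 ⊕ 46 = 164.
Blocks that differ from the original plaintext: P[0], P[1].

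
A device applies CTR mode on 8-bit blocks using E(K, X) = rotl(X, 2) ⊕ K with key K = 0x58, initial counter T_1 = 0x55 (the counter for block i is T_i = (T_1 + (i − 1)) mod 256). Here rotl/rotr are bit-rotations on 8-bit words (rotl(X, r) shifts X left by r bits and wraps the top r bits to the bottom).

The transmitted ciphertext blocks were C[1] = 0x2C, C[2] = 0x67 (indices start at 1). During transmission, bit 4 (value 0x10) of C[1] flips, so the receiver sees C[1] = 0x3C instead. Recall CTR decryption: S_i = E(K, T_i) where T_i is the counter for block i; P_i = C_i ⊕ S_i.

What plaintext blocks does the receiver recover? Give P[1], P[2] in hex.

P[1] = 0x31, P[2] = 0x66

Only C[1] changed, to 0x3C. In CTR, a change in C_i flips the same bit in P_i only; the keystream is unaffected. Decrypting the received ciphertext:
P[1]: T = 0x55, S = E(K, T) = 0x0D; 0x3C ⊕ 0x0D = 0x31.
P[2]: T = 0x56, S = E(K, T) = 0x01; 0x67 ⊕ 0x01 = 0x66.
Blocks that differ from the original plaintext: P[1].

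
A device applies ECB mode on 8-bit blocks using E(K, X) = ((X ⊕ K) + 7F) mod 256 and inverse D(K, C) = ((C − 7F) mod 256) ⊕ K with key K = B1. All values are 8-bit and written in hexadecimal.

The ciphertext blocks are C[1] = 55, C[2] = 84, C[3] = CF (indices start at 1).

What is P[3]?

ECB decryption: P_i = D(K, C_i).
P[3]: D(K, CF) = E1.

P[3] = E1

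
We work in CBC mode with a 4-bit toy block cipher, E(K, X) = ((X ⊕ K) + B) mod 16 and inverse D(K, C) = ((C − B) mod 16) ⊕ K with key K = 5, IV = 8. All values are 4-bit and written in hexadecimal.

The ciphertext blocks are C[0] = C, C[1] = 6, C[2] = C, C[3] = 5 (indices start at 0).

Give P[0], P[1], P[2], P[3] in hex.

CBC decryption: P_i = D(K, C_i) ⊕ C_{i−1}, with C_{−1} = IV.
P[0]: D(K, C) = 4; 4 ⊕ 8 = C.
P[1]: D(K, 6) = E; E ⊕ C = 2.
P[2]: D(K, C) = 4; 4 ⊕ 6 = 2.
P[3]: D(K, 5) = F; F ⊕ C = 3.

P[0] = C, P[1] = 2, P[2] = 2, P[3] = 3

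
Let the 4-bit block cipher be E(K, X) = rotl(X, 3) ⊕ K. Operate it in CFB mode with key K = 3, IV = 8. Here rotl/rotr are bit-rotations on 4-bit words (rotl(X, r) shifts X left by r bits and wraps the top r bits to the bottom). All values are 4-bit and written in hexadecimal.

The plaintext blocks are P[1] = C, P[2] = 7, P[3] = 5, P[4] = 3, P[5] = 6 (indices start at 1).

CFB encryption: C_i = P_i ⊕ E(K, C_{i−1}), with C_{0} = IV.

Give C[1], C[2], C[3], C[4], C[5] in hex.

C[1]: E(K, 8) = 7; C ⊕ 7 = B.
C[2]: E(K, B) = E; 7 ⊕ E = 9.
C[3]: E(K, 9) = F; 5 ⊕ F = A.
C[4]: E(K, A) = 6; 3 ⊕ 6 = 5.
C[5]: E(K, 5) = 9; 6 ⊕ 9 = F.

C[1] = B, C[2] = 9, C[3] = A, C[4] = 5, C[5] = F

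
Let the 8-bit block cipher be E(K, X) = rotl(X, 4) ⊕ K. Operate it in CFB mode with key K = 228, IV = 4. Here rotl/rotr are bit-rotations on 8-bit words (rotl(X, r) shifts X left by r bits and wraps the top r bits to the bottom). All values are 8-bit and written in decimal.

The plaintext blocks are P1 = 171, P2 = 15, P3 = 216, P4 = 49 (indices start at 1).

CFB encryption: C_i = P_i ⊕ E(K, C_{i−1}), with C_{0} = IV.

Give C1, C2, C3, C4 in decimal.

C1 = 15, C2 = 27, C3 = 141, C4 = 13

C1: E(K, 4) = 164; 171 ⊕ 164 = 15.
C2: E(K, 15) = 20; 15 ⊕ 20 = 27.
C3: E(K, 27) = 85; 216 ⊕ 85 = 141.
C4: E(K, 141) = 60; 49 ⊕ 60 = 13.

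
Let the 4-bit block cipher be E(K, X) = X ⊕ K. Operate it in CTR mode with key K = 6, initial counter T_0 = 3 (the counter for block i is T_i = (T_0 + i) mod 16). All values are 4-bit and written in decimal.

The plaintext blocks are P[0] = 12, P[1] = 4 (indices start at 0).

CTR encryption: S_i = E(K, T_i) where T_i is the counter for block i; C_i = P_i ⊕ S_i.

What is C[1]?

C[0]: T = 3, S = E(K, T) = 5; 12 ⊕ 5 = 9.
C[1]: T = 4, S = E(K, T) = 2; 4 ⊕ 2 = 6.

C[1] = 6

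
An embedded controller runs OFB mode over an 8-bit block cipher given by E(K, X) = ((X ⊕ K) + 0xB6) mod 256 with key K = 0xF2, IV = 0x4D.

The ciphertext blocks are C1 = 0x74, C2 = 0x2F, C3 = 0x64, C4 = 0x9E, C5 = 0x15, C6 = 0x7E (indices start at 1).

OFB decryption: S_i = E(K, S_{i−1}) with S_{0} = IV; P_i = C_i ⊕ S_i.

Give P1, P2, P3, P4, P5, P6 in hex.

P1: S = E(K, 0x4D) = 0x75; 0x74 ⊕ 0x75 = 0x01.
P2: S = E(K, 0x75) = 0x3D; 0x2F ⊕ 0x3D = 0x12.
P3: S = E(K, 0x3D) = 0x85; 0x64 ⊕ 0x85 = 0xE1.
P4: S = E(K, 0x85) = 0x2D; 0x9E ⊕ 0x2D = 0xB3.
P5: S = E(K, 0x2D) = 0x95; 0x15 ⊕ 0x95 = 0x80.
P6: S = E(K, 0x95) = 0x1D; 0x7E ⊕ 0x1D = 0x63.

P1 = 0x01, P2 = 0x12, P3 = 0xE1, P4 = 0xB3, P5 = 0x80, P6 = 0x63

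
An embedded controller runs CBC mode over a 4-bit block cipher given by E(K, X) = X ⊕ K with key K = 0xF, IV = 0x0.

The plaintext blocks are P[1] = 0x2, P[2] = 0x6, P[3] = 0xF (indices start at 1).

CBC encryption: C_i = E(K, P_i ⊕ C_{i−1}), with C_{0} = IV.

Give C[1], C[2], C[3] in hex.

C[1] = 0xD, C[2] = 0x4, C[3] = 0x4

C[1]: P[1] ⊕ 0x0 = 0x2; E(K, 0x2) = 0xD.
C[2]: P[2] ⊕ 0xD = 0xB; E(K, 0xB) = 0x4.
C[3]: P[3] ⊕ 0x4 = 0xB; E(K, 0xB) = 0x4.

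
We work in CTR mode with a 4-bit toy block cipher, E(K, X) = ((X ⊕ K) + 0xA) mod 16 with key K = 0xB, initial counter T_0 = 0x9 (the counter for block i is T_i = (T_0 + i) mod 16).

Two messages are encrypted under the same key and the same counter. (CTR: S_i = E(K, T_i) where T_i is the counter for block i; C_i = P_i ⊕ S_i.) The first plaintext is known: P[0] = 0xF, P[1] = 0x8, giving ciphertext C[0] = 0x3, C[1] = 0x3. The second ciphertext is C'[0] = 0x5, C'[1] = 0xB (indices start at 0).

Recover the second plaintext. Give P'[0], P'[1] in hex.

In CTR with a reused counter, both messages share the same keystream S_i, so C_i ⊕ C'_i = P_i ⊕ P'_i and thus P'_i = P_i ⊕ C_i ⊕ C'_i.
P'[0]: 0xF ⊕ 0x3 ⊕ 0x5 = 0x9.
P'[1]: 0x8 ⊕ 0x3 ⊕ 0xB = 0x0.

P'[0] = 0x9, P'[1] = 0x0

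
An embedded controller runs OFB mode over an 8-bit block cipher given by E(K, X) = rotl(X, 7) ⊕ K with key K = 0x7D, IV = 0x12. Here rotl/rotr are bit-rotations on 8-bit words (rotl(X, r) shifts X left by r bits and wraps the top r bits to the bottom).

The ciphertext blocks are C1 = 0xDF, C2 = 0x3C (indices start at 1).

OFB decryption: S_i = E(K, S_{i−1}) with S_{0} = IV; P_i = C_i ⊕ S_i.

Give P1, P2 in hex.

P1 = 0xAB, P2 = 0x7B

P1: S = E(K, 0x12) = 0x74; 0xDF ⊕ 0x74 = 0xAB.
P2: S = E(K, 0x74) = 0x47; 0x3C ⊕ 0x47 = 0x7B.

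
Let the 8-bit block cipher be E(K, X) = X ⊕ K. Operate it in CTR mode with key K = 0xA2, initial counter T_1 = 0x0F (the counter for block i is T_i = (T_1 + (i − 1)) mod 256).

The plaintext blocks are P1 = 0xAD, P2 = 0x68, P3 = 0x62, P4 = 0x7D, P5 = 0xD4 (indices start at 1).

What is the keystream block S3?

0xB3

CTR encryption: S_i = E(K, T_i) where T_i is the counter for block i; C_i = P_i ⊕ S_i.
C1: T = 0x0F, S = E(K, T) = 0xAD; 0xAD ⊕ 0xAD = 0x00.
C2: T = 0x10, S = E(K, T) = 0xB2; 0x68 ⊕ 0xB2 = 0xDA.
C3: T = 0x11, S = E(K, T) = 0xB3; 0x62 ⊕ 0xB3 = 0xD1.
So S3 = 0xB3.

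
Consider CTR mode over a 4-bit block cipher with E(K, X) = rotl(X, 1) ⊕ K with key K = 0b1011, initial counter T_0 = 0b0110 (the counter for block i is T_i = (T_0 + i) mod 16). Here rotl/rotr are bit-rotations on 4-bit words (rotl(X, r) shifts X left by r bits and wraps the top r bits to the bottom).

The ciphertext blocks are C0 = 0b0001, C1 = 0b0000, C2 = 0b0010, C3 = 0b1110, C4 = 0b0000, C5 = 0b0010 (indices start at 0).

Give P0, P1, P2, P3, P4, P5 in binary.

CTR decryption: S_i = E(K, T_i) where T_i is the counter for block i; P_i = C_i ⊕ S_i.
P0: T = 0b0110, S = E(K, T) = 0b0111; 0b0001 ⊕ 0b0111 = 0b0110.
P1: T = 0b0111, S = E(K, T) = 0b0101; 0b0000 ⊕ 0b0101 = 0b0101.
P2: T = 0b1000, S = E(K, T) = 0b1010; 0b0010 ⊕ 0b1010 = 0b1000.
P3: T = 0b1001, S = E(K, T) = 0b1000; 0b1110 ⊕ 0b1000 = 0b0110.
P4: T = 0b1010, S = E(K, T) = 0b1110; 0b0000 ⊕ 0b1110 = 0b1110.
P5: T = 0b1011, S = E(K, T) = 0b1100; 0b0010 ⊕ 0b1100 = 0b1110.

P0 = 0b0110, P1 = 0b0101, P2 = 0b1000, P3 = 0b0110, P4 = 0b1110, P5 = 0b1110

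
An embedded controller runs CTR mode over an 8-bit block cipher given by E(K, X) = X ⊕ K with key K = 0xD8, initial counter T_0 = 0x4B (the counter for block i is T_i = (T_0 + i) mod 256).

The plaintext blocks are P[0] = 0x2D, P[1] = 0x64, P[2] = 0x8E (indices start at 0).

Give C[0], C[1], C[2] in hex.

CTR encryption: S_i = E(K, T_i) where T_i is the counter for block i; C_i = P_i ⊕ S_i.
C[0]: T = 0x4B, S = E(K, T) = 0x93; 0x2D ⊕ 0x93 = 0xBE.
C[1]: T = 0x4C, S = E(K, T) = 0x94; 0x64 ⊕ 0x94 = 0xF0.
C[2]: T = 0x4D, S = E(K, T) = 0x95; 0x8E ⊕ 0x95 = 0x1B.

C[0] = 0xBE, C[1] = 0xF0, C[2] = 0x1B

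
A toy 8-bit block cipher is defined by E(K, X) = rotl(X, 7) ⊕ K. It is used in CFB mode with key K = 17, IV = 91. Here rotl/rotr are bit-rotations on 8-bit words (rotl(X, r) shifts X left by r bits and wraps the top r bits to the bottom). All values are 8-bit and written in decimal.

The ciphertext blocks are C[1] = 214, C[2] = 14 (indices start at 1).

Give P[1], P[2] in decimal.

CFB decryption: P_i = C_i ⊕ E(K, C_{i−1}), with C_{0} = IV.
P[1]: E(K, 91) = 188; 214 ⊕ 188 = 106.
P[2]: E(K, 214) = 122; 14 ⊕ 122 = 116.

P[1] = 106, P[2] = 116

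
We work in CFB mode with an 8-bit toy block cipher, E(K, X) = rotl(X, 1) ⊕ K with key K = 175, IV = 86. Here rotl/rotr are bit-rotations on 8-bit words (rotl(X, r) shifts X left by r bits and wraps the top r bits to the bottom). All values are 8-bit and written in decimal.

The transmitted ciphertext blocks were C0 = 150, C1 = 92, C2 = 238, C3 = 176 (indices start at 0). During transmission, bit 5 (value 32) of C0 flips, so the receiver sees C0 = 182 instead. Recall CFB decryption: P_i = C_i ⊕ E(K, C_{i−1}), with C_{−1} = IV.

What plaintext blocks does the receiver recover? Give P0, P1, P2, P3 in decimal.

Only C0 changed, to 182. In CFB, a change in C_i flips the same bit in P_i and garbles P_{i+1}. Decrypting the received ciphertext:
P0: E(K, 86) = 3; 182 ⊕ 3 = 181.
P1: E(K, 182) = 194; 92 ⊕ 194 = 158.
P2: E(K, 92) = 23; 238 ⊕ 23 = 249.
P3: E(K, 238) = 114; 176 ⊕ 114 = 194.
Blocks that differ from the original plaintext: P0, P1.

P0 = 181, P1 = 158, P2 = 249, P3 = 194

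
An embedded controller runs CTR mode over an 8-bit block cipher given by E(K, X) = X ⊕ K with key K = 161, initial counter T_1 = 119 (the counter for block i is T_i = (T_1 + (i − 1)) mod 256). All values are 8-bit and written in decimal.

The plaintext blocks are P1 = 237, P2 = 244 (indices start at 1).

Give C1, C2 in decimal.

CTR encryption: S_i = E(K, T_i) where T_i is the counter for block i; C_i = P_i ⊕ S_i.
C1: T = 119, S = E(K, T) = 214; 237 ⊕ 214 = 59.
C2: T = 120, S = E(K, T) = 217; 244 ⊕ 217 = 45.

C1 = 59, C2 = 45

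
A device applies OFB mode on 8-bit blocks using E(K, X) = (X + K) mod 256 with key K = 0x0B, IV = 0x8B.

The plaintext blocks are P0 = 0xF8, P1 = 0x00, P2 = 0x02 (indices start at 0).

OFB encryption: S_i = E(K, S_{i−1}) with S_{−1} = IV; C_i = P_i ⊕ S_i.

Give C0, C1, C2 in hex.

C0 = 0x6E, C1 = 0xA1, C2 = 0xAE

C0: S = E(K, 0x8B) = 0x96; 0xF8 ⊕ 0x96 = 0x6E.
C1: S = E(K, 0x96) = 0xA1; 0x00 ⊕ 0xA1 = 0xA1.
C2: S = E(K, 0xA1) = 0xAC; 0x02 ⊕ 0xAC = 0xAE.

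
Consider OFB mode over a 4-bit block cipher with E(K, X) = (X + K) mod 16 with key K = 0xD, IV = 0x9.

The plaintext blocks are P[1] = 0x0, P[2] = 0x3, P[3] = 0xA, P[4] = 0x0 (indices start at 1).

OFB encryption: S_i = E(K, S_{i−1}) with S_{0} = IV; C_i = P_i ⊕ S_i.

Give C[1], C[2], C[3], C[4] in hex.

C[1] = 0x6, C[2] = 0x0, C[3] = 0xA, C[4] = 0xD

C[1]: S = E(K, 0x9) = 0x6; 0x0 ⊕ 0x6 = 0x6.
C[2]: S = E(K, 0x6) = 0x3; 0x3 ⊕ 0x3 = 0x0.
C[3]: S = E(K, 0x3) = 0x0; 0xA ⊕ 0x0 = 0xA.
C[4]: S = E(K, 0x0) = 0xD; 0x0 ⊕ 0xD = 0xD.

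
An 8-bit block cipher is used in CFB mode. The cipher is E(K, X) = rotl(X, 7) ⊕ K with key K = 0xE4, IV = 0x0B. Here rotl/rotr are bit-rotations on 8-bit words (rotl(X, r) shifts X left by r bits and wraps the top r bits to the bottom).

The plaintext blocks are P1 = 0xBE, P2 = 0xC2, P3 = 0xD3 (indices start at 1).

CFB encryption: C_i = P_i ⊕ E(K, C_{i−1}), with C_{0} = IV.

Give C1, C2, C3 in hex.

C1 = 0xDF, C2 = 0xC9, C3 = 0xD3

C1: E(K, 0x0B) = 0x61; 0xBE ⊕ 0x61 = 0xDF.
C2: E(K, 0xDF) = 0x0B; 0xC2 ⊕ 0x0B = 0xC9.
C3: E(K, 0xC9) = 0x00; 0xD3 ⊕ 0x00 = 0xD3.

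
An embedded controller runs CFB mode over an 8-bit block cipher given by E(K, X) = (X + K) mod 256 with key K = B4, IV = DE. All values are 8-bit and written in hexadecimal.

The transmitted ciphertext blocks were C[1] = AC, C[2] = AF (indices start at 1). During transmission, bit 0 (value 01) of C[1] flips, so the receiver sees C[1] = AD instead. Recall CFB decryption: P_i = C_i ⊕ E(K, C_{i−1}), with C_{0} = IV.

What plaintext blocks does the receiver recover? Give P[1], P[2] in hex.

P[1] = 3F, P[2] = CE

Only C[1] changed, to AD. In CFB, a change in C_i flips the same bit in P_i and garbles P_{i+1}. Decrypting the received ciphertext:
P[1]: E(K, DE) = 92; AD ⊕ 92 = 3F.
P[2]: E(K, AD) = 61; AF ⊕ 61 = CE.
Blocks that differ from the original plaintext: P[1], P[2].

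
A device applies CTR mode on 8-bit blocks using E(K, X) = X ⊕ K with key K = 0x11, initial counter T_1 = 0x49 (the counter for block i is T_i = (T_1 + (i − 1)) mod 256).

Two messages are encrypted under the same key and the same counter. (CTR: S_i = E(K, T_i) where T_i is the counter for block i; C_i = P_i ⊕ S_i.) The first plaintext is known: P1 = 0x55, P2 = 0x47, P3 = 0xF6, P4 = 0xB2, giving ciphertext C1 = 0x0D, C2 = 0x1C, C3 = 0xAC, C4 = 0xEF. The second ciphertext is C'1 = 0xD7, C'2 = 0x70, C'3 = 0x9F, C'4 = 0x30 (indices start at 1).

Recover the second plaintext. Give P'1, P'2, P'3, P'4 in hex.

In CTR with a reused counter, both messages share the same keystream S_i, so C_i ⊕ C'_i = P_i ⊕ P'_i and thus P'_i = P_i ⊕ C_i ⊕ C'_i.
P'1: 0x55 ⊕ 0x0D ⊕ 0xD7 = 0x8F.
P'2: 0x47 ⊕ 0x1C ⊕ 0x70 = 0x2B.
P'3: 0xF6 ⊕ 0xAC ⊕ 0x9F = 0xC5.
P'4: 0xB2 ⊕ 0xEF ⊕ 0x30 = 0x6D.

P'1 = 0x8F, P'2 = 0x2B, P'3 = 0xC5, P'4 = 0x6D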